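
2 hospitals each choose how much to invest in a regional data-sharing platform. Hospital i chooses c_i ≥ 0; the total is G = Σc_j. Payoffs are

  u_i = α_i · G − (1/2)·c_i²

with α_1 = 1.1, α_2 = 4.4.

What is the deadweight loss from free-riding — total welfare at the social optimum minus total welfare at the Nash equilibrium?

Hospital i's FOC: ∂u_i/∂c_i = α_i − c_i = 0, so c_i* = α_i.
NE contributions = (1.1, 4.4); G = 5.5.
W^NE = (Σα)·G − ½Σα_i² = 5.5² − ½·20.57 = 19.965.
Planner sets c_i = Σα_j = 5.5 for every i, so G^SO = 2·5.5 = 11.
W^SO = (Σα)·G^SO − ½·2·(Σα)² = (2/2)·5.5² = 30.25.
Deadweight loss = W^SO − W^NE = 10.285.

10.285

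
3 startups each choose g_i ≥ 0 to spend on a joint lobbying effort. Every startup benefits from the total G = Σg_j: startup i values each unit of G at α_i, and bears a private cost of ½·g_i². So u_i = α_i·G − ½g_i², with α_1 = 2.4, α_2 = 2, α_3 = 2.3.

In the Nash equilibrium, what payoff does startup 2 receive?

Startup i's FOC: ∂u_i/∂g_i = α_i − g_i = 0, so g_i* = α_i.
NE contributions = (2.4, 2, 2.3); G = 6.7.
u_2 = α_2·G − ½·(g_2)² = 2·6.7 − ½·2² = 11.4.

11.4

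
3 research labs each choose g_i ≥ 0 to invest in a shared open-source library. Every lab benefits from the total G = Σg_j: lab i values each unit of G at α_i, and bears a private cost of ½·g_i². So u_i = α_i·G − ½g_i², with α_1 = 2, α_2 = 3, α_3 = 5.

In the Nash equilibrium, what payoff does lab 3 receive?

37.5

Lab i's FOC: ∂u_i/∂g_i = α_i − g_i = 0, so g_i* = α_i.
NE contributions = (2, 3, 5); G = 10.
u_3 = α_3·G − ½·(g_3)² = 5·10 − ½·5² = 37.5.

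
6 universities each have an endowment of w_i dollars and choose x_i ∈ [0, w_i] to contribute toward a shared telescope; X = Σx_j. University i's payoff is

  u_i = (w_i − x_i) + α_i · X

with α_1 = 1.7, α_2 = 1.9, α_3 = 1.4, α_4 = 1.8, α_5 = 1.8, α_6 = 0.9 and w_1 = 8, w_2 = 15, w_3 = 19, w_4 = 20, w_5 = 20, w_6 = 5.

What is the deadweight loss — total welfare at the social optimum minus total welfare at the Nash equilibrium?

∂u_i/∂x_i = α_i − 1, so university i contributes w_i if α_i > 1, else 0.
α_i > 1 for i ∈ {1, 2, 3, 4, 5}; NE contributions (8, 15, 19, 20, 20, 0), X = 82.
W^NE = Σw_i − X^NE + (Σα_i)·X^NE = 87 + 8.5·82 = 784.
Planner: ∂(Σu_j)/∂x_i = Σα_j − 1 = 8.5 > 0, so everyone contributes w_i; X^SO = 87, W^SO = 87 + 8.5·87 = 826.5.
Deadweight loss = 42.5.

42.5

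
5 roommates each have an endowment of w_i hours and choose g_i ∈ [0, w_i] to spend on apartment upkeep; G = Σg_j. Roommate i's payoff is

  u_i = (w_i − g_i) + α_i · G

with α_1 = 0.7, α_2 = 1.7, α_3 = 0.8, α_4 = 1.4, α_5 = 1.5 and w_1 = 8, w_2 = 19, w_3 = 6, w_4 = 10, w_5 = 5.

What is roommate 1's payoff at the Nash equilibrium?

31.8

∂u_i/∂g_i = α_i − 1, so roommate i contributes w_i if α_i > 1, else 0.
α_i > 1 for i ∈ {2, 4, 5}; NE contributions (0, 19, 0, 10, 5), G = 34.
u_1 = (8 − 0) + 0.7·34 = 31.8.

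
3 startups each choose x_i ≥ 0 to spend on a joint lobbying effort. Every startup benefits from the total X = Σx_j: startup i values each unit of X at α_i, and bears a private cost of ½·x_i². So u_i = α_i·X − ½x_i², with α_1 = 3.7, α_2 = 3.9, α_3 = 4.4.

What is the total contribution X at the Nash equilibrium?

12

Startup i's FOC: ∂u_i/∂x_i = α_i − x_i = 0, so x_i* = α_i.
NE contributions = (3.7, 3.9, 4.4); X = 12.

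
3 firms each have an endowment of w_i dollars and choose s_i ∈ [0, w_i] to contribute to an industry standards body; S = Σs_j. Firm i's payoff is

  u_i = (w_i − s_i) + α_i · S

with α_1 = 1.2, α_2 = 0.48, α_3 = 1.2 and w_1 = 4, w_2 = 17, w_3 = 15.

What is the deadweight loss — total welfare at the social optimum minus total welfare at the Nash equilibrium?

31.96

∂u_i/∂s_i = α_i − 1, so firm i contributes w_i if α_i > 1, else 0.
α_i > 1 for i ∈ {1, 3}; NE contributions (4, 0, 15), S = 19.
W^NE = Σw_i − S^NE + (Σα_i)·S^NE = 36 + 1.88·19 = 71.72.
Planner: ∂(Σu_j)/∂s_i = Σα_j − 1 = 1.88 > 0, so everyone contributes w_i; S^SO = 36, W^SO = 36 + 1.88·36 = 103.68.
Deadweight loss = 31.96.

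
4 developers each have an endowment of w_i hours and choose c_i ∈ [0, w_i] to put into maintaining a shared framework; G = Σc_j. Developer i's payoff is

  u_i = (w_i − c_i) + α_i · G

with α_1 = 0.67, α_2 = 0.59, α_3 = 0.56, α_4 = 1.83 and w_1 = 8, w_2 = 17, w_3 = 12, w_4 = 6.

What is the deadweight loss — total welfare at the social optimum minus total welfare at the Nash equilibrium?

∂u_i/∂c_i = α_i − 1, so developer i contributes w_i if α_i > 1, else 0.
α_i > 1 for i ∈ {4}; NE contributions (0, 0, 0, 6), G = 6.
W^NE = Σw_i − G^NE + (Σα_i)·G^NE = 43 + 2.65·6 = 58.9.
Planner: ∂(Σu_j)/∂c_i = Σα_j − 1 = 2.65 > 0, so everyone contributes w_i; G^SO = 43, W^SO = 43 + 2.65·43 = 156.95.
Deadweight loss = 98.05.

98.05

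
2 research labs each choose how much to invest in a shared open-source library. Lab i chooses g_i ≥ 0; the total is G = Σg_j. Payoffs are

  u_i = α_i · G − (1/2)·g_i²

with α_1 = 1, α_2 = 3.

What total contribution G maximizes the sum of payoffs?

8

Planner FOC: ∂(Σu_j)/∂g_i = (Σα_j) − g_i = 0, so g_i^SO = Σα_j = 4 for every i; G^SO = 8.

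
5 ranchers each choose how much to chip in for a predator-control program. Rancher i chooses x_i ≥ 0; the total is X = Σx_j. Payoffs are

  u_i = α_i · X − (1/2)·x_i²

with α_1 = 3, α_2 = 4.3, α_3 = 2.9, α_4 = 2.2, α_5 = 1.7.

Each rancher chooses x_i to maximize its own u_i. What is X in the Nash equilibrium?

Rancher i's FOC: ∂u_i/∂x_i = α_i − x_i = 0, so x_i* = α_i.
NE contributions = (3, 4.3, 2.9, 2.2, 1.7); X = 14.1.

14.1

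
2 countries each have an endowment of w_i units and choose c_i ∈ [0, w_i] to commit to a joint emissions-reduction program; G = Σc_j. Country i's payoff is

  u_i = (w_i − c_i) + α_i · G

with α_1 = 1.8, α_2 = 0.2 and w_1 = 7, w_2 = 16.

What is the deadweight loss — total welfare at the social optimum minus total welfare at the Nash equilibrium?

16

∂u_i/∂c_i = α_i − 1, so country i contributes w_i if α_i > 1, else 0.
α_i > 1 for i ∈ {1}; NE contributions (7, 0), G = 7.
W^NE = Σw_i − G^NE + (Σα_i)·G^NE = 23 + 1·7 = 30.
Planner: ∂(Σu_j)/∂c_i = Σα_j − 1 = 1 > 0, so everyone contributes w_i; G^SO = 23, W^SO = 23 + 1·23 = 46.
Deadweight loss = 16.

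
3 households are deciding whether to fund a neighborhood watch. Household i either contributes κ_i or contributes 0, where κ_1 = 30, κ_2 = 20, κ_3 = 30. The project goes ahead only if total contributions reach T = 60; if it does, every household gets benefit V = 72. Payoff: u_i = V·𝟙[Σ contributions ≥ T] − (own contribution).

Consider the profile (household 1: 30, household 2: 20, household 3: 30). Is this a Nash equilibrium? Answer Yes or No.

Total = 80 ≥ 60: provided.
Household 1 (pledges 30, payoff 42): dropping to 0 → total 50, payoff 0. No gain.
Household 2 (pledges 20, payoff 52): dropping to 0 → total 60, payoff 72. Profitable deviation.

No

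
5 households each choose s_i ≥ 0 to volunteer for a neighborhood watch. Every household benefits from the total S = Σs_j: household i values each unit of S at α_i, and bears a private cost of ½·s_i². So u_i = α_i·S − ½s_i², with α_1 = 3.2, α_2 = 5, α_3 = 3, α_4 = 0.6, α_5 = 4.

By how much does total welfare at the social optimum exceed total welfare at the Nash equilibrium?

Household i's FOC: ∂u_i/∂s_i = α_i − s_i = 0, so s_i* = α_i.
NE contributions = (3.2, 5, 3, 0.6, 4); S = 15.8.
W^NE = (Σα)·S − ½Σα_i² = 15.8² − ½·60.6 = 219.34.
Planner sets s_i = Σα_j = 15.8 for every i, so S^SO = 5·15.8 = 79.
W^SO = (Σα)·S^SO − ½·5·(Σα)² = (5/2)·15.8² = 624.1.
Deadweight loss = W^SO − W^NE = 404.76.

404.76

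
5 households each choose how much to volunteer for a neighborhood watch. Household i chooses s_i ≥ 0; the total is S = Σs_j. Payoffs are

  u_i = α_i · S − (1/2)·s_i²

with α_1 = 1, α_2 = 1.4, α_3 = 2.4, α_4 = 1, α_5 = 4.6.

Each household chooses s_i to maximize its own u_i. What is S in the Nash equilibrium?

Household i's FOC: ∂u_i/∂s_i = α_i − s_i = 0, so s_i* = α_i.
NE contributions = (1, 1.4, 2.4, 1, 4.6); S = 10.4.

10.4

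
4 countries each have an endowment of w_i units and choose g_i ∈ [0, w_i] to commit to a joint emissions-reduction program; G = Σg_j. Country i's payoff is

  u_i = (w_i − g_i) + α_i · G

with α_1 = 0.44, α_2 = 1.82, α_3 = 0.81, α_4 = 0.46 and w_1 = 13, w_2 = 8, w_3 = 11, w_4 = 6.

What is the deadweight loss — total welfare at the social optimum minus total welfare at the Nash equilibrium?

∂u_i/∂g_i = α_i − 1, so country i contributes w_i if α_i > 1, else 0.
α_i > 1 for i ∈ {2}; NE contributions (0, 8, 0, 0), G = 8.
W^NE = Σw_i − G^NE + (Σα_i)·G^NE = 38 + 2.53·8 = 58.24.
Planner: ∂(Σu_j)/∂g_i = Σα_j − 1 = 2.53 > 0, so everyone contributes w_i; G^SO = 38, W^SO = 38 + 2.53·38 = 134.14.
Deadweight loss = 75.9.

75.9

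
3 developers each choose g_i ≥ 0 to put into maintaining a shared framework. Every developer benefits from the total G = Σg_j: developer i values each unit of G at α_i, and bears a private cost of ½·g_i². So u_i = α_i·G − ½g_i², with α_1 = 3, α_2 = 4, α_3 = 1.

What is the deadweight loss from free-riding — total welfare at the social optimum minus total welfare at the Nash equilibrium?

45

Developer i's FOC: ∂u_i/∂g_i = α_i − g_i = 0, so g_i* = α_i.
NE contributions = (3, 4, 1); G = 8.
W^NE = (Σα)·G − ½Σα_i² = 8² − ½·26 = 51.
Planner sets g_i = Σα_j = 8 for every i, so G^SO = 3·8 = 24.
W^SO = (Σα)·G^SO − ½·3·(Σα)² = (3/2)·8² = 96.
Deadweight loss = W^SO − W^NE = 45.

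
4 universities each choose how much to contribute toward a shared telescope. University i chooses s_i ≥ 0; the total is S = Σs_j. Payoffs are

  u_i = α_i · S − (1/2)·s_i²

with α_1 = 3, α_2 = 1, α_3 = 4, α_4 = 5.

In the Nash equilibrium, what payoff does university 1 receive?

University i's FOC: ∂u_i/∂s_i = α_i − s_i = 0, so s_i* = α_i.
NE contributions = (3, 1, 4, 5); S = 13.
u_1 = α_1·S − ½·(s_1)² = 3·13 − ½·3² = 34.5.

34.5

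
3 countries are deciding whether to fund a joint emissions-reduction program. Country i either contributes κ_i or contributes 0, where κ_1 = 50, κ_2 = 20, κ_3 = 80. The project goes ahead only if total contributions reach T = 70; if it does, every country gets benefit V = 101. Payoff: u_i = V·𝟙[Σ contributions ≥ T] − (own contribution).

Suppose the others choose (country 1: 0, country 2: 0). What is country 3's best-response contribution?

80

Others' total = 0. Contributing 80 brings total to 80 ≥ 70: gain V − κ_3 = 21.
Best response: 80.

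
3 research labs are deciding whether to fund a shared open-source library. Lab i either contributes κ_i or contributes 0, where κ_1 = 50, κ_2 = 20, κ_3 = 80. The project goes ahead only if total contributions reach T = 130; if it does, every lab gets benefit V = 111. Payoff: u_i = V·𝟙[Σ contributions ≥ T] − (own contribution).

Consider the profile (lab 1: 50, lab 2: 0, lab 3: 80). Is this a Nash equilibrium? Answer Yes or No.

Total = 130 ≥ 130: provided.
Lab 1 (pledges 50, payoff 61): dropping to 0 → total 80, payoff 0. No gain.
Lab 2 (pledges 0, payoff 111): pledging 20 → total 150, payoff 91. No gain.
Lab 3 (pledges 80, payoff 31): dropping to 0 → total 50, payoff 0. No gain.

Yes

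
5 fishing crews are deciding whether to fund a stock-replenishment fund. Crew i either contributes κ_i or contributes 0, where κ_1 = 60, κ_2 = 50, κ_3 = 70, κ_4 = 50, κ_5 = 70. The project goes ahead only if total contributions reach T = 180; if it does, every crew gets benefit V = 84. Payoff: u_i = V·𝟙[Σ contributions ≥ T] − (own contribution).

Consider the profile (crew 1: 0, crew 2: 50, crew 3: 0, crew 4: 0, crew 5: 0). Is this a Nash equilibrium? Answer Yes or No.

No

Total = 50 < 180: not provided.
Crew 1 (pledges 0, payoff 0): pledging 60 → total 110, payoff -60. No gain.
Crew 2 (pledges 50, payoff -50): dropping to 0 → total 0, payoff 0. Profitable deviation.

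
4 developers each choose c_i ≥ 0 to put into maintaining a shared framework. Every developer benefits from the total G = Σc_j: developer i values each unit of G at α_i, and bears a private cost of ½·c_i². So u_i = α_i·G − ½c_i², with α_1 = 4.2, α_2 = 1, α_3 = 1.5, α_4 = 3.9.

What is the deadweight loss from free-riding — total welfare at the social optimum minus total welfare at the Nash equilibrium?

130.41

Developer i's FOC: ∂u_i/∂c_i = α_i − c_i = 0, so c_i* = α_i.
NE contributions = (4.2, 1, 1.5, 3.9); G = 10.6.
W^NE = (Σα)·G − ½Σα_i² = 10.6² − ½·36.1 = 94.31.
Planner sets c_i = Σα_j = 10.6 for every i, so G^SO = 4·10.6 = 42.4.
W^SO = (Σα)·G^SO − ½·4·(Σα)² = (4/2)·10.6² = 224.72.
Deadweight loss = W^SO − W^NE = 130.41.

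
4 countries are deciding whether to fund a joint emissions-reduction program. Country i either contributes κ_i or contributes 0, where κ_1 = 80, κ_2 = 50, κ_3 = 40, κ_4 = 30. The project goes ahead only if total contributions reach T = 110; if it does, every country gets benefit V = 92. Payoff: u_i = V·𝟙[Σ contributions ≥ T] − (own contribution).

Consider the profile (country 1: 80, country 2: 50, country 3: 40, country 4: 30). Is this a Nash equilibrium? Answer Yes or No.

No

Total = 200 ≥ 110: provided.
Country 1 (pledges 80, payoff 12): dropping to 0 → total 120, payoff 92. Profitable deviation.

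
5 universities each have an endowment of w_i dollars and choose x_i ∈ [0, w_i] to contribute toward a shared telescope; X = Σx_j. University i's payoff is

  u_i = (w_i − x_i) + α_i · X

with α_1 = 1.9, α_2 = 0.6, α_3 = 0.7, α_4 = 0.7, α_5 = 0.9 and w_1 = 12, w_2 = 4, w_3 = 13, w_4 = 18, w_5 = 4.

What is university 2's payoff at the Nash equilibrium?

∂u_i/∂x_i = α_i − 1, so university i contributes w_i if α_i > 1, else 0.
α_i > 1 for i ∈ {1}; NE contributions (12, 0, 0, 0, 0), X = 12.
u_2 = (4 − 0) + 0.6·12 = 11.2.

11.2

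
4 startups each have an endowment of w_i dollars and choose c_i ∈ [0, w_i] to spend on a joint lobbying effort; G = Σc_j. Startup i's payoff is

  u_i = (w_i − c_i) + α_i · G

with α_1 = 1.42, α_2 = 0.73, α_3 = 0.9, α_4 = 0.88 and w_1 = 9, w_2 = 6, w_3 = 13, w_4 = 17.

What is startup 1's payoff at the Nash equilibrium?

∂u_i/∂c_i = α_i − 1, so startup i contributes w_i if α_i > 1, else 0.
α_i > 1 for i ∈ {1}; NE contributions (9, 0, 0, 0), G = 9.
u_1 = (9 − 9) + 1.42·9 = 12.78.

12.78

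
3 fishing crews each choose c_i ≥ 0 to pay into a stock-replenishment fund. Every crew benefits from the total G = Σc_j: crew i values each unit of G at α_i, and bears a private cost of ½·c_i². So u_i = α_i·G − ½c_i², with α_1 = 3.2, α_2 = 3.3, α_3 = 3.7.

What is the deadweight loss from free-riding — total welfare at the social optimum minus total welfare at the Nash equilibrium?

Crew i's FOC: ∂u_i/∂c_i = α_i − c_i = 0, so c_i* = α_i.
NE contributions = (3.2, 3.3, 3.7); G = 10.2.
W^NE = (Σα)·G − ½Σα_i² = 10.2² − ½·34.82 = 86.63.
Planner sets c_i = Σα_j = 10.2 for every i, so G^SO = 3·10.2 = 30.6.
W^SO = (Σα)·G^SO − ½·3·(Σα)² = (3/2)·10.2² = 156.06.
Deadweight loss = W^SO − W^NE = 69.43.

69.43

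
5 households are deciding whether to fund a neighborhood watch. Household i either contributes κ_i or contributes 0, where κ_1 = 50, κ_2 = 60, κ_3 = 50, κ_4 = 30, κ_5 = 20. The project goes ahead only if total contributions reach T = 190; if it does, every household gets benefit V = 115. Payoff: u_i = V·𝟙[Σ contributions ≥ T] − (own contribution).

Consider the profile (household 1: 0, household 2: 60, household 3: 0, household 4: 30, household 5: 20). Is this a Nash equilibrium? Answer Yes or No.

Total = 110 < 190: not provided.
Household 1 (pledges 0, payoff 0): pledging 50 → total 160, payoff -50. No gain.
Household 2 (pledges 60, payoff -60): dropping to 0 → total 50, payoff 0. Profitable deviation.

No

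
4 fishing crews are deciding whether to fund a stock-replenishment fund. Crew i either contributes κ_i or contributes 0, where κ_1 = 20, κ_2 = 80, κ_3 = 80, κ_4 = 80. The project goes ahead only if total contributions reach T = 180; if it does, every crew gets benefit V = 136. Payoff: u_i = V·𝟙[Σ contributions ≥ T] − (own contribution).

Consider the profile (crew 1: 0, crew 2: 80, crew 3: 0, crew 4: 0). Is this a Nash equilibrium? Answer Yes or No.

No

Total = 80 < 180: not provided.
Crew 1 (pledges 0, payoff 0): pledging 20 → total 100, payoff -20. No gain.
Crew 2 (pledges 80, payoff -80): dropping to 0 → total 0, payoff 0. Profitable deviation.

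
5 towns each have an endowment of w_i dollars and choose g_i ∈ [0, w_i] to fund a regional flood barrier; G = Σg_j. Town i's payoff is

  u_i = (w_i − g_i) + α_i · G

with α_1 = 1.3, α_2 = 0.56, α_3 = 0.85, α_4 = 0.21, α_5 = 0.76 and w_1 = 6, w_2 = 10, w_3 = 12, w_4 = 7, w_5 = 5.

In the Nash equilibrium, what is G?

6

∂u_i/∂g_i = α_i − 1, so town i contributes w_i if α_i > 1, else 0.
α_i > 1 for i ∈ {1}; NE contributions (6, 0, 0, 0, 0), G = 6.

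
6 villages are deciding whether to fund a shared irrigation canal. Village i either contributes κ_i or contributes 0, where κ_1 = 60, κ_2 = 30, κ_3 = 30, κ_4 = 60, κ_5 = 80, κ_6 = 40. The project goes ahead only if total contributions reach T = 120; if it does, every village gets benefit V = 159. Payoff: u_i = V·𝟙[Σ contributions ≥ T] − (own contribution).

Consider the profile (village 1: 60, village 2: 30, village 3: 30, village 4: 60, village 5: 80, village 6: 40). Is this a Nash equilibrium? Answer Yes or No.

Total = 300 ≥ 120: provided.
Village 1 (pledges 60, payoff 99): dropping to 0 → total 240, payoff 159. Profitable deviation.

No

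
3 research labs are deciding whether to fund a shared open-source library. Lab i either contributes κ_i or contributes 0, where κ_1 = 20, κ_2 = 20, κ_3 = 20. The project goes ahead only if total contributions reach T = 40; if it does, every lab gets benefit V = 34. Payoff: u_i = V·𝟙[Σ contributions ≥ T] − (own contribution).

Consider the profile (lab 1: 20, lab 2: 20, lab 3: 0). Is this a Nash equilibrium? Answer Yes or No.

Total = 40 ≥ 40: provided.
Lab 1 (pledges 20, payoff 14): dropping to 0 → total 20, payoff 0. No gain.
Lab 2 (pledges 20, payoff 14): dropping to 0 → total 20, payoff 0. No gain.
Lab 3 (pledges 0, payoff 34): pledging 20 → total 60, payoff 14. No gain.

Yes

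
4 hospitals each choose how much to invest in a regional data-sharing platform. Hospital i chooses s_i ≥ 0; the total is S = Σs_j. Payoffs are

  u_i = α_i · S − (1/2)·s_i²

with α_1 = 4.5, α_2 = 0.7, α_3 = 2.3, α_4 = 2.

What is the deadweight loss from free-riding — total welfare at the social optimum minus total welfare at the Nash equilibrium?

Hospital i's FOC: ∂u_i/∂s_i = α_i − s_i = 0, so s_i* = α_i.
NE contributions = (4.5, 0.7, 2.3, 2); S = 9.5.
W^NE = (Σα)·S − ½Σα_i² = 9.5² − ½·30.03 = 75.235.
Planner sets s_i = Σα_j = 9.5 for every i, so S^SO = 4·9.5 = 38.
W^SO = (Σα)·S^SO − ½·4·(Σα)² = (4/2)·9.5² = 180.5.
Deadweight loss = W^SO − W^NE = 105.265.

105.265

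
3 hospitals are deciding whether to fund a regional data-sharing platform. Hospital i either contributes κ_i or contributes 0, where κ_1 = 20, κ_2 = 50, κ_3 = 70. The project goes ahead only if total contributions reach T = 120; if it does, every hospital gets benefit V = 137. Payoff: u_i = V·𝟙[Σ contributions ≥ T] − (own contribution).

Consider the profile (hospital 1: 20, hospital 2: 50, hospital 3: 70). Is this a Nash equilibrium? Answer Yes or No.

No

Total = 140 ≥ 120: provided.
Hospital 1 (pledges 20, payoff 117): dropping to 0 → total 120, payoff 137. Profitable deviation.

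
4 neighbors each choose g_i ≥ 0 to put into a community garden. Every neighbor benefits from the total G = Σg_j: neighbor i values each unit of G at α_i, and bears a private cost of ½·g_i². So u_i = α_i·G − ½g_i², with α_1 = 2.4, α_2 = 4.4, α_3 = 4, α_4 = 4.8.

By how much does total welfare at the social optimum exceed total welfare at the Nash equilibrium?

Neighbor i's FOC: ∂u_i/∂g_i = α_i − g_i = 0, so g_i* = α_i.
NE contributions = (2.4, 4.4, 4, 4.8); G = 15.6.
W^NE = (Σα)·G − ½Σα_i² = 15.6² − ½·64.16 = 211.28.
Planner sets g_i = Σα_j = 15.6 for every i, so G^SO = 4·15.6 = 62.4.
W^SO = (Σα)·G^SO − ½·4·(Σα)² = (4/2)·15.6² = 486.72.
Deadweight loss = W^SO − W^NE = 275.44.

275.44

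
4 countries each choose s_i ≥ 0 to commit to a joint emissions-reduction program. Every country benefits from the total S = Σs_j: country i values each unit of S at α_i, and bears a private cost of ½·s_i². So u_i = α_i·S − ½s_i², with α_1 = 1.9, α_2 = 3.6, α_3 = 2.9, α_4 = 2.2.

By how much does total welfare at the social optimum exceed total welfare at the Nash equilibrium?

127.27

Country i's FOC: ∂u_i/∂s_i = α_i − s_i = 0, so s_i* = α_i.
NE contributions = (1.9, 3.6, 2.9, 2.2); S = 10.6.
W^NE = (Σα)·S − ½Σα_i² = 10.6² − ½·29.82 = 97.45.
Planner sets s_i = Σα_j = 10.6 for every i, so S^SO = 4·10.6 = 42.4.
W^SO = (Σα)·S^SO − ½·4·(Σα)² = (4/2)·10.6² = 224.72.
Deadweight loss = W^SO − W^NE = 127.27.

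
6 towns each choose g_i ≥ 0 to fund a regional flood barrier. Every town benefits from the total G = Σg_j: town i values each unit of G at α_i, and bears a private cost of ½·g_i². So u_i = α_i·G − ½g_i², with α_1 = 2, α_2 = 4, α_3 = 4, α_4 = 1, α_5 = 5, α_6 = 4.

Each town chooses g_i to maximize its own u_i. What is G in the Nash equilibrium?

20

Town i's FOC: ∂u_i/∂g_i = α_i − g_i = 0, so g_i* = α_i.
NE contributions = (2, 4, 4, 1, 5, 4); G = 20.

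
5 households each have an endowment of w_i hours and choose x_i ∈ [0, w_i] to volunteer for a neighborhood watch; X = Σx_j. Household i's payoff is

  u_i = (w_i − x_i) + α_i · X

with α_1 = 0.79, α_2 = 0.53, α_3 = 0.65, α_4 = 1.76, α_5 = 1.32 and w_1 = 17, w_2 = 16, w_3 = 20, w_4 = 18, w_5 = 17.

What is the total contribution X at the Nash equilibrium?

35

∂u_i/∂x_i = α_i − 1, so household i contributes w_i if α_i > 1, else 0.
α_i > 1 for i ∈ {4, 5}; NE contributions (0, 0, 0, 18, 17), X = 35.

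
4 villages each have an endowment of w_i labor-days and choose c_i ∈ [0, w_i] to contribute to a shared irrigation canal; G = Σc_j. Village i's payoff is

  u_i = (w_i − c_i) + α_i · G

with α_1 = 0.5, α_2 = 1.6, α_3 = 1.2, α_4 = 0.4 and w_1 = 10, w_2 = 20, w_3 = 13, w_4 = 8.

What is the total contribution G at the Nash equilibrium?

33

∂u_i/∂c_i = α_i − 1, so village i contributes w_i if α_i > 1, else 0.
α_i > 1 for i ∈ {2, 3}; NE contributions (0, 20, 13, 0), G = 33.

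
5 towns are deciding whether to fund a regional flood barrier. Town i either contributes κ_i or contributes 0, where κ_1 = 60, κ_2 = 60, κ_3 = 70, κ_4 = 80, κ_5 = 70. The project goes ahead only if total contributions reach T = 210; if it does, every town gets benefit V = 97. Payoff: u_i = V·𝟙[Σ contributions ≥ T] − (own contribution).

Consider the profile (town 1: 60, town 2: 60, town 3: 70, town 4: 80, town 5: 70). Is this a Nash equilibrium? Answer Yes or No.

No

Total = 340 ≥ 210: provided.
Town 1 (pledges 60, payoff 37): dropping to 0 → total 280, payoff 97. Profitable deviation.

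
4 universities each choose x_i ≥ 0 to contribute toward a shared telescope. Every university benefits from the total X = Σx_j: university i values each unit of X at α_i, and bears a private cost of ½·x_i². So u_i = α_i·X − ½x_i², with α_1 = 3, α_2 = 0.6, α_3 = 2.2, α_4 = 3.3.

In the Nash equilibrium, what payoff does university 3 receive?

17.6

University i's FOC: ∂u_i/∂x_i = α_i − x_i = 0, so x_i* = α_i.
NE contributions = (3, 0.6, 2.2, 3.3); X = 9.1.
u_3 = α_3·X − ½·(x_3)² = 2.2·9.1 − ½·2.2² = 17.6.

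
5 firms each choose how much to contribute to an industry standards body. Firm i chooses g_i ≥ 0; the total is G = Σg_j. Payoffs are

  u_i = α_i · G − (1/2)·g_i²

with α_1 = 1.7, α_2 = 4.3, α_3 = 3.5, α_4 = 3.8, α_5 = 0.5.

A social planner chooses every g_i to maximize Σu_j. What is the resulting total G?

69

Planner FOC: ∂(Σu_j)/∂g_i = (Σα_j) − g_i = 0, so g_i^SO = Σα_j = 13.8 for every i; G^SO = 69.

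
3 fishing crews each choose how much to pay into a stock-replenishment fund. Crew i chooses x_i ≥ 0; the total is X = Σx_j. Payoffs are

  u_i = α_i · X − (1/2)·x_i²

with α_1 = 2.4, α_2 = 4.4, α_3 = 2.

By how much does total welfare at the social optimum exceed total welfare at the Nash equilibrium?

53.28

Crew i's FOC: ∂u_i/∂x_i = α_i − x_i = 0, so x_i* = α_i.
NE contributions = (2.4, 4.4, 2); X = 8.8.
W^NE = (Σα)·X − ½Σα_i² = 8.8² − ½·29.12 = 62.88.
Planner sets x_i = Σα_j = 8.8 for every i, so X^SO = 3·8.8 = 26.4.
W^SO = (Σα)·X^SO − ½·3·(Σα)² = (3/2)·8.8² = 116.16.
Deadweight loss = W^SO − W^NE = 53.28.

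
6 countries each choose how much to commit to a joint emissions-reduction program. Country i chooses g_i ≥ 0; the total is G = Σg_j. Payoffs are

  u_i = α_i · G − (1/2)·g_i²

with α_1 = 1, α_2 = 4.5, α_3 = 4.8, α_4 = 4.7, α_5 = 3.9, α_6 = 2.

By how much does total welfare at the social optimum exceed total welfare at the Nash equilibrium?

Country i's FOC: ∂u_i/∂g_i = α_i − g_i = 0, so g_i* = α_i.
NE contributions = (1, 4.5, 4.8, 4.7, 3.9, 2); G = 20.9.
W^NE = (Σα)·G − ½Σα_i² = 20.9² − ½·85.59 = 394.015.
Planner sets g_i = Σα_j = 20.9 for every i, so G^SO = 6·20.9 = 125.4.
W^SO = (Σα)·G^SO − ½·6·(Σα)² = (6/2)·20.9² = 1310.43.
Deadweight loss = W^SO − W^NE = 916.415.

916.415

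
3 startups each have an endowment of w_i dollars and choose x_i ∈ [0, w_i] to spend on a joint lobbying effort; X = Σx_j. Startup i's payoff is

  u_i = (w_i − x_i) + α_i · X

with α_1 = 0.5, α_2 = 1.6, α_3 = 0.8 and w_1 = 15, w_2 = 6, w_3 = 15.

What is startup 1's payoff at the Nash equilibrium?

18

∂u_i/∂x_i = α_i − 1, so startup i contributes w_i if α_i > 1, else 0.
α_i > 1 for i ∈ {2}; NE contributions (0, 6, 0), X = 6.
u_1 = (15 − 0) + 0.5·6 = 18.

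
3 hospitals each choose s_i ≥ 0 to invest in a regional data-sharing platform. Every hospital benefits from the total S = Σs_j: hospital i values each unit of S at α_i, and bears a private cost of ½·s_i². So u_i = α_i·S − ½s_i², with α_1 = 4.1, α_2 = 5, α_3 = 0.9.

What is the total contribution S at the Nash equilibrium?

Hospital i's FOC: ∂u_i/∂s_i = α_i − s_i = 0, so s_i* = α_i.
NE contributions = (4.1, 5, 0.9); S = 10.

10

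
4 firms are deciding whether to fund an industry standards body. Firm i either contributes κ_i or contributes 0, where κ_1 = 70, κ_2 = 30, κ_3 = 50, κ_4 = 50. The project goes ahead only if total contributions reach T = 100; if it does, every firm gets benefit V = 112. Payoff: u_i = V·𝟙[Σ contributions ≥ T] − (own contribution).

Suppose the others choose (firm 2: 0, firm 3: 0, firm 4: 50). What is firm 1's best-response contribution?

70

Others' total = 50. Contributing 70 brings total to 120 ≥ 100: gain V − κ_1 = 42.
Best response: 70.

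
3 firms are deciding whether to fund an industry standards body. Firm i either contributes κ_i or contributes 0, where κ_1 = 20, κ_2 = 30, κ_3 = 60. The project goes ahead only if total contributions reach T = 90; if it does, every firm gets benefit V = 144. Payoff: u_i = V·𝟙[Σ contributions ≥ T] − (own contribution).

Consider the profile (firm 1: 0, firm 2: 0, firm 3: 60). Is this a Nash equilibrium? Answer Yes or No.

No

Total = 60 < 90: not provided.
Firm 1 (pledges 0, payoff 0): pledging 20 → total 80, payoff -20. No gain.
Firm 2 (pledges 0, payoff 0): pledging 30 → total 90, payoff 114. Profitable deviation.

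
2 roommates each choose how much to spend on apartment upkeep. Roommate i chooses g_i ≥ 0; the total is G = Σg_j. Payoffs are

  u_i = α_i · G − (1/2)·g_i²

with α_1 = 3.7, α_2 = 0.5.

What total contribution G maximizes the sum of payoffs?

8.4

Planner FOC: ∂(Σu_j)/∂g_i = (Σα_j) − g_i = 0, so g_i^SO = Σα_j = 4.2 for every i; G^SO = 8.4.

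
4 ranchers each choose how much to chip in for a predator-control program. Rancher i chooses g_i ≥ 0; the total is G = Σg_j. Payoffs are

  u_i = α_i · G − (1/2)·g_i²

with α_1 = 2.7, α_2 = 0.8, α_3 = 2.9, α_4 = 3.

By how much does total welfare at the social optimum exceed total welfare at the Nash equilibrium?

101.03

Rancher i's FOC: ∂u_i/∂g_i = α_i − g_i = 0, so g_i* = α_i.
NE contributions = (2.7, 0.8, 2.9, 3); G = 9.4.
W^NE = (Σα)·G − ½Σα_i² = 9.4² − ½·25.34 = 75.69.
Planner sets g_i = Σα_j = 9.4 for every i, so G^SO = 4·9.4 = 37.6.
W^SO = (Σα)·G^SO − ½·4·(Σα)² = (4/2)·9.4² = 176.72.
Deadweight loss = W^SO − W^NE = 101.03.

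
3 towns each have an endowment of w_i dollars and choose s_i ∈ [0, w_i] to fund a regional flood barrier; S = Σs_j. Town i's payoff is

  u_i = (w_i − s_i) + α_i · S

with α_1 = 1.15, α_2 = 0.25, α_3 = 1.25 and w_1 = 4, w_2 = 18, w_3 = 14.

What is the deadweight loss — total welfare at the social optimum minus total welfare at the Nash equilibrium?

∂u_i/∂s_i = α_i − 1, so town i contributes w_i if α_i > 1, else 0.
α_i > 1 for i ∈ {1, 3}; NE contributions (4, 0, 14), S = 18.
W^NE = Σw_i − S^NE + (Σα_i)·S^NE = 36 + 1.65·18 = 65.7.
Planner: ∂(Σu_j)/∂s_i = Σα_j − 1 = 1.65 > 0, so everyone contributes w_i; S^SO = 36, W^SO = 36 + 1.65·36 = 95.4.
Deadweight loss = 29.7.

29.7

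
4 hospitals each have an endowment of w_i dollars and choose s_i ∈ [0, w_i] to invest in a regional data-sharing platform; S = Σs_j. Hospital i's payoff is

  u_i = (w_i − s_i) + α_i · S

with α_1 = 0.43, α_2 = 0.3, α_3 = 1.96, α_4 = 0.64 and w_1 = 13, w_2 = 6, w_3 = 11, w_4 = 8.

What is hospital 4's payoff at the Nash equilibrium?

∂u_i/∂s_i = α_i − 1, so hospital i contributes w_i if α_i > 1, else 0.
α_i > 1 for i ∈ {3}; NE contributions (0, 0, 11, 0), S = 11.
u_4 = (8 − 0) + 0.64·11 = 15.04.

15.04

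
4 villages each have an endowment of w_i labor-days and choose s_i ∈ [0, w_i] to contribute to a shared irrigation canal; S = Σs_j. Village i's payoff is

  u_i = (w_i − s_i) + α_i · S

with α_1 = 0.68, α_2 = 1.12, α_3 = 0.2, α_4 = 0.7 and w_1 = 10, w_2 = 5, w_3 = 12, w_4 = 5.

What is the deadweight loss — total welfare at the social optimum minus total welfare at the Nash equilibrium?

∂u_i/∂s_i = α_i − 1, so village i contributes w_i if α_i > 1, else 0.
α_i > 1 for i ∈ {2}; NE contributions (0, 5, 0, 0), S = 5.
W^NE = Σw_i − S^NE + (Σα_i)·S^NE = 32 + 1.7·5 = 40.5.
Planner: ∂(Σu_j)/∂s_i = Σα_j − 1 = 1.7 > 0, so everyone contributes w_i; S^SO = 32, W^SO = 32 + 1.7·32 = 86.4.
Deadweight loss = 45.9.

45.9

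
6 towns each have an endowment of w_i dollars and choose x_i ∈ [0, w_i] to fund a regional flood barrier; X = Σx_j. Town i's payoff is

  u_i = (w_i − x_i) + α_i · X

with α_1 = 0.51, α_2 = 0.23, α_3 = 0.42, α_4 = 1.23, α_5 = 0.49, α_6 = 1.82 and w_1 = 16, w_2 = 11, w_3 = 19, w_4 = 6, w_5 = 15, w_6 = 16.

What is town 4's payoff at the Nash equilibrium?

∂u_i/∂x_i = α_i − 1, so town i contributes w_i if α_i > 1, else 0.
α_i > 1 for i ∈ {4, 6}; NE contributions (0, 0, 0, 6, 0, 16), X = 22.
u_4 = (6 − 6) + 1.23·22 = 27.06.

27.06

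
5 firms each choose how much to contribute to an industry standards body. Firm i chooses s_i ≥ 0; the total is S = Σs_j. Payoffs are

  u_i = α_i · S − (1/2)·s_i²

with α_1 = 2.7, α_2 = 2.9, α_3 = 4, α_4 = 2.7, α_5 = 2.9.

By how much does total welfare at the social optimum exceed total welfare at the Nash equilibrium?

Firm i's FOC: ∂u_i/∂s_i = α_i − s_i = 0, so s_i* = α_i.
NE contributions = (2.7, 2.9, 4, 2.7, 2.9); S = 15.2.
W^NE = (Σα)·S − ½Σα_i² = 15.2² − ½·47.4 = 207.34.
Planner sets s_i = Σα_j = 15.2 for every i, so S^SO = 5·15.2 = 76.
W^SO = (Σα)·S^SO − ½·5·(Σα)² = (5/2)·15.2² = 577.6.
Deadweight loss = W^SO − W^NE = 370.26.

370.26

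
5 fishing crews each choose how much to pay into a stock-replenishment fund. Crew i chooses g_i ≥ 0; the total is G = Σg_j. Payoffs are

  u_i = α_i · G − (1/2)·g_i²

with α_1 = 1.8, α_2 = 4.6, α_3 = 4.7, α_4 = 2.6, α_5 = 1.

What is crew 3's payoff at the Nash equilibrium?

Crew i's FOC: ∂u_i/∂g_i = α_i − g_i = 0, so g_i* = α_i.
NE contributions = (1.8, 4.6, 4.7, 2.6, 1); G = 14.7.
u_3 = α_3·G − ½·(g_3)² = 4.7·14.7 − ½·4.7² = 58.045.

58.045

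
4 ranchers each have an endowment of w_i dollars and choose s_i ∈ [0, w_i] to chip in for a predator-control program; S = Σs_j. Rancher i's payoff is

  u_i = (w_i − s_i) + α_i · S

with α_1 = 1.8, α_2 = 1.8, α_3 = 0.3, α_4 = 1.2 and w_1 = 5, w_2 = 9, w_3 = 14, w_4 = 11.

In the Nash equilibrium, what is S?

∂u_i/∂s_i = α_i − 1, so rancher i contributes w_i if α_i > 1, else 0.
α_i > 1 for i ∈ {1, 2, 4}; NE contributions (5, 9, 0, 11), S = 25.

25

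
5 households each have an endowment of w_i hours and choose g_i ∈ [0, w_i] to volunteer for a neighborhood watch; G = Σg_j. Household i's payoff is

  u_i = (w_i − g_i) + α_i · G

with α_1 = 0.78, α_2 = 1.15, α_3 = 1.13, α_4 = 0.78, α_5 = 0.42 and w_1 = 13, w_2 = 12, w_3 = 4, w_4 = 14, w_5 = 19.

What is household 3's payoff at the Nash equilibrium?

∂u_i/∂g_i = α_i − 1, so household i contributes w_i if α_i > 1, else 0.
α_i > 1 for i ∈ {2, 3}; NE contributions (0, 12, 4, 0, 0), G = 16.
u_3 = (4 − 4) + 1.13·16 = 18.08.

18.08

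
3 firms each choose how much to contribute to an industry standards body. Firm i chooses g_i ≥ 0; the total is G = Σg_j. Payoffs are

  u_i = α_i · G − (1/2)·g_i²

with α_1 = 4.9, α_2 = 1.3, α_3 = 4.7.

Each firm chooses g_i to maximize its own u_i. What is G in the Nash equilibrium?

Firm i's FOC: ∂u_i/∂g_i = α_i − g_i = 0, so g_i* = α_i.
NE contributions = (4.9, 1.3, 4.7); G = 10.9.

10.9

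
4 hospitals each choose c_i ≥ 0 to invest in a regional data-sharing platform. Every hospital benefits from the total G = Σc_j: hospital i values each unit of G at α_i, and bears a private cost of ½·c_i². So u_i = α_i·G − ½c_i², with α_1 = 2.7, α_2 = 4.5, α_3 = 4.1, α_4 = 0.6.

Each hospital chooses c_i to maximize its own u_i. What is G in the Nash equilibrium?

11.9

Hospital i's FOC: ∂u_i/∂c_i = α_i − c_i = 0, so c_i* = α_i.
NE contributions = (2.7, 4.5, 4.1, 0.6); G = 11.9.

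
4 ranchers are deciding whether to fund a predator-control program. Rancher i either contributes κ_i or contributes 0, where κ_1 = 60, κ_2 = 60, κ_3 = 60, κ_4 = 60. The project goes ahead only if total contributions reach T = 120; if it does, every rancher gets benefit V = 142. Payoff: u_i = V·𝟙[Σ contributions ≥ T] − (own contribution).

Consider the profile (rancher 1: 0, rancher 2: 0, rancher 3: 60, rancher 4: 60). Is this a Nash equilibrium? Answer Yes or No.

Total = 120 ≥ 120: provided.
Rancher 1 (pledges 0, payoff 142): pledging 60 → total 180, payoff 82. No gain.
Rancher 2 (pledges 0, payoff 142): pledging 60 → total 180, payoff 82. No gain.
Rancher 3 (pledges 60, payoff 82): dropping to 0 → total 60, payoff 0. No gain.
Rancher 4 (pledges 60, payoff 82): dropping to 0 → total 60, payoff 0. No gain.

Yes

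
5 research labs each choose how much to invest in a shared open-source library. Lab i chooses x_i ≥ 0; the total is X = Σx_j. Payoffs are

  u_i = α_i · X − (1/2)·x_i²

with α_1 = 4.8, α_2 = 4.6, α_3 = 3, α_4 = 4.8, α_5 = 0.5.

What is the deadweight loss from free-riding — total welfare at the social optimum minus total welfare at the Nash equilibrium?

508.18

Lab i's FOC: ∂u_i/∂x_i = α_i − x_i = 0, so x_i* = α_i.
NE contributions = (4.8, 4.6, 3, 4.8, 0.5); X = 17.7.
W^NE = (Σα)·X − ½Σα_i² = 17.7² − ½·76.49 = 275.045.
Planner sets x_i = Σα_j = 17.7 for every i, so X^SO = 5·17.7 = 88.5.
W^SO = (Σα)·X^SO − ½·5·(Σα)² = (5/2)·17.7² = 783.225.
Deadweight loss = W^SO − W^NE = 508.18.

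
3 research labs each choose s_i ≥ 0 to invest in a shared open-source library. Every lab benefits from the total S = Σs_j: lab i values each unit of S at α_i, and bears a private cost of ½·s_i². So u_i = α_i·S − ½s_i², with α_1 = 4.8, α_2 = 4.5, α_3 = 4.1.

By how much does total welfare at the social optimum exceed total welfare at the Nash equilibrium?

Lab i's FOC: ∂u_i/∂s_i = α_i − s_i = 0, so s_i* = α_i.
NE contributions = (4.8, 4.5, 4.1); S = 13.4.
W^NE = (Σα)·S − ½Σα_i² = 13.4² − ½·60.1 = 149.51.
Planner sets s_i = Σα_j = 13.4 for every i, so S^SO = 3·13.4 = 40.2.
W^SO = (Σα)·S^SO − ½·3·(Σα)² = (3/2)·13.4² = 269.34.
Deadweight loss = W^SO − W^NE = 119.83.

119.83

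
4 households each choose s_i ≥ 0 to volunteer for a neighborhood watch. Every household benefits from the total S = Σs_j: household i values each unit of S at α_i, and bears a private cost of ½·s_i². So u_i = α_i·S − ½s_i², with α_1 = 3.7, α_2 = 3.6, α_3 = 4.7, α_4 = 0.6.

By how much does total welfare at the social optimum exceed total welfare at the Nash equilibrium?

Household i's FOC: ∂u_i/∂s_i = α_i − s_i = 0, so s_i* = α_i.
NE contributions = (3.7, 3.6, 4.7, 0.6); S = 12.6.
W^NE = (Σα)·S − ½Σα_i² = 12.6² − ½·49.1 = 134.21.
Planner sets s_i = Σα_j = 12.6 for every i, so S^SO = 4·12.6 = 50.4.
W^SO = (Σα)·S^SO − ½·4·(Σα)² = (4/2)·12.6² = 317.52.
Deadweight loss = W^SO − W^NE = 183.31.

183.31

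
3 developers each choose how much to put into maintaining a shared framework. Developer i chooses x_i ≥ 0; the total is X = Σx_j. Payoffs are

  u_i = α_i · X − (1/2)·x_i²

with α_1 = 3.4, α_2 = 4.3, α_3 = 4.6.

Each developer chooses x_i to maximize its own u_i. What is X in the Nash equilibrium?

Developer i's FOC: ∂u_i/∂x_i = α_i − x_i = 0, so x_i* = α_i.
NE contributions = (3.4, 4.3, 4.6); X = 12.3.

12.3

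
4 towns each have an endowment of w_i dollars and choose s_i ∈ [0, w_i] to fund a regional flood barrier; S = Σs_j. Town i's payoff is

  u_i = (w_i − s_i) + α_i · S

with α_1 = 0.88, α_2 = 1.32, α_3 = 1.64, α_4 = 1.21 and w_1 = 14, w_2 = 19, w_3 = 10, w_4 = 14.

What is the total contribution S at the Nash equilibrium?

43

∂u_i/∂s_i = α_i − 1, so town i contributes w_i if α_i > 1, else 0.
α_i > 1 for i ∈ {2, 3, 4}; NE contributions (0, 19, 10, 14), S = 43.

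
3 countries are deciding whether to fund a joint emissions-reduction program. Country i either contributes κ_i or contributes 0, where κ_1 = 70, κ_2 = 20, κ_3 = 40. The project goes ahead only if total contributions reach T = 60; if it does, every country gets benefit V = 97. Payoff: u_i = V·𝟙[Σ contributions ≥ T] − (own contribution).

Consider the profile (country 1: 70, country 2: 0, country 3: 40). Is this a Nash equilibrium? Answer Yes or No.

No

Total = 110 ≥ 60: provided.
Country 1 (pledges 70, payoff 27): dropping to 0 → total 40, payoff 0. No gain.
Country 2 (pledges 0, payoff 97): pledging 20 → total 130, payoff 77. No gain.
Country 3 (pledges 40, payoff 57): dropping to 0 → total 70, payoff 97. Profitable deviation.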